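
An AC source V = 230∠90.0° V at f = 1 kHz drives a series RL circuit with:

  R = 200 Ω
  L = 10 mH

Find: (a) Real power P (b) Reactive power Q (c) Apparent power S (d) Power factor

Step 1 — Angular frequency: ω = 2π·f = 2π·1000 = 6283 rad/s.
Step 2 — Component impedances:
  R: Z = R = 200 Ω
  L: Z = jωL = j·6283·0.01 = 0 + j62.83 Ω
Step 3 — Series combination: Z_total = R + L = 200 + j62.83 Ω = 209.6∠17.4° Ω.
Step 4 — Source phasor: V = 230∠90.0° V = 0 + j230 V.
Step 5 — Current: I = V / Z = 0.3288 + j1.047 A = 1.097∠72.6° A.
Step 6 — Complex power: S = V·I* = 240.7 + j75.63 VA.
Step 7 — Real power: P = Re(S) = 240.7 W.
Step 8 — Reactive power: Q = Im(S) = 75.63 VAR.
Step 9 — Apparent power: |S| = 252.3 VA.
Step 10 — Power factor: PF = P/|S| = 0.954 (lagging).

(a) P = 240.7 W  (b) Q = 75.63 VAR  (c) S = 252.3 VA  (d) PF = 0.954 (lagging)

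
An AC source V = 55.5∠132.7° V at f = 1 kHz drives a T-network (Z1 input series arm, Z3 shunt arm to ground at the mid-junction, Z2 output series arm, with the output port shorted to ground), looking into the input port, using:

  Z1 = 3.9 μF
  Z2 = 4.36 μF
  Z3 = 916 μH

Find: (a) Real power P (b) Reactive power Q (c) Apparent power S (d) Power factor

Step 1 — Angular frequency: ω = 2π·f = 2π·1000 = 6283 rad/s.
Step 2 — Component impedances:
  Z1: Z = 1/(jωC) = -j/(ω·C) = 0 - j40.81 Ω
  Z2: Z = 1/(jωC) = -j/(ω·C) = 0 - j36.5 Ω
  Z3: Z = jωL = j·6283·0.000916 = 0 + j5.755 Ω
Step 3 — With the output port shorted to ground, the output series arm Z2 runs from the junction to ground; the shunt arm Z3 also runs from the junction to ground. They appear in parallel: Z3 || Z2 = 0 + j6.833 Ω.
Step 4 — Series with input arm Z1: Z_in = Z1 + (Z3 || Z2) = 0 - j33.98 Ω = 33.98∠-90.0° Ω.
Step 5 — Source phasor: V = 55.5∠132.7° V = -37.64 + j40.79 V.
Step 6 — Current: I = V / Z = -1.2 - j1.108 A = 1.633∠-137.3° A.
Step 7 — Complex power: S = V·I* = 0 - j90.66 VA.
Step 8 — Real power: P = Re(S) = 0 W.
Step 9 — Reactive power: Q = Im(S) = -90.66 VAR.
Step 10 — Apparent power: |S| = 90.66 VA.
Step 11 — Power factor: PF = P/|S| = 0 (leading).

(a) P = 0 W  (b) Q = -90.66 VAR  (c) S = 90.66 VA  (d) PF = 0 (leading)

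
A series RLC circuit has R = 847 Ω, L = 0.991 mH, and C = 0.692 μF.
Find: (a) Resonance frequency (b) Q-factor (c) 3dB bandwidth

Step 1 — Resonance condition Im(Z)=0 gives ω₀ = 1/√(LC).
Step 2 — ω₀ = 1/√(0.000991·6.92e-07) = 3.819e+04 rad/s.
Step 3 — f₀ = ω₀/(2π) = 6078 Hz.
Step 4 — Series Q: Q = ω₀L/R = 3.819e+04·0.000991/847 = 0.04468.
Step 5 — 3dB bandwidth: Δω = ω₀/Q = 8.547e+05 rad/s; BW = Δω/(2π) = 1.36e+05 Hz.

(a) f₀ = 6078 Hz  (b) Q = 0.04468  (c) BW = 1.36e+05 Hz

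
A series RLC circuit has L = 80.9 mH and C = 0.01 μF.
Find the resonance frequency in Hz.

Step 1 — Resonance condition Im(Z)=0 gives ω₀ = 1/√(LC).
Step 2 — ω₀ = 1/√(0.0809·1e-08) = 3.516e+04 rad/s.
Step 3 — f₀ = ω₀/(2π) = 5596 Hz.

f₀ = 5596 Hz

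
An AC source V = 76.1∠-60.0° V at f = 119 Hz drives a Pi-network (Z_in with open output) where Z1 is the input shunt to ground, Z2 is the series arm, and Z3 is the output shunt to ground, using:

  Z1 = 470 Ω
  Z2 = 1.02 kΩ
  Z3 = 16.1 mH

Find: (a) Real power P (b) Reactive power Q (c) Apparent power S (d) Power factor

Step 1 — Angular frequency: ω = 2π·f = 2π·119 = 747.7 rad/s.
Step 2 — Component impedances:
  Z1: Z = R = 470 Ω
  Z2: Z = R = 1020 Ω
  Z3: Z = jωL = j·747.7·0.0161 = 0 + j12.04 Ω
Step 3 — With open output, the series arm Z2 and the output shunt Z3 appear in series to ground: Z2 + Z3 = 1020 + j12.04 Ω.
Step 4 — Parallel with input shunt Z1: Z_in = Z1 || (Z2 + Z3) = 321.8 + j1.198 Ω = 321.8∠0.2° Ω.
Step 5 — Source phasor: V = 76.1∠-60.0° V = 38.05 - j65.9 V.
Step 6 — Current: I = V / Z = 0.1175 - j0.2053 A = 0.2365∠-60.2° A.
Step 7 — Complex power: S = V·I* = 18 + j0.067 VA.
Step 8 — Real power: P = Re(S) = 18 W.
Step 9 — Reactive power: Q = Im(S) = 0.067 VAR.
Step 10 — Apparent power: |S| = 18 VA.
Step 11 — Power factor: PF = P/|S| = 1 (lagging).

(a) P = 18 W  (b) Q = 0.067 VAR  (c) S = 18 VA  (d) PF = 1 (lagging)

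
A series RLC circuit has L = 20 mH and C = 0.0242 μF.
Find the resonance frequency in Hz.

Step 1 — Resonance condition Im(Z)=0 gives ω₀ = 1/√(LC).
Step 2 — ω₀ = 1/√(0.02·2.42e-08) = 4.545e+04 rad/s.
Step 3 — f₀ = ω₀/(2π) = 7234 Hz.

f₀ = 7234 Hz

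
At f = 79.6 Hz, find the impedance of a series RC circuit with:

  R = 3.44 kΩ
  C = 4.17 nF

Step 1 — Angular frequency: ω = 2π·f = 2π·79.6 = 500.1 rad/s.
Step 2 — Component impedances:
  R: Z = R = 3440 Ω
  C: Z = 1/(jωC) = -j/(ω·C) = 0 - j4.795e+05 Ω
Step 3 — Series combination: Z_total = R + C = 3440 - j4.795e+05 Ω = 4.795e+05∠-89.6° Ω.

Z = 3440 - j4.795e+05 Ω = 4.795e+05∠-89.6° Ω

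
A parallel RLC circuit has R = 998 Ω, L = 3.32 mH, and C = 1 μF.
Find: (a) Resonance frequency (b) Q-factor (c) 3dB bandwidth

Step 1 — Resonance: ω₀ = 1/√(LC) = 1/√(0.00332·1e-06) = 1.736e+04 rad/s.
Step 2 — f₀ = ω₀/(2π) = 2762 Hz.
Step 3 — Parallel Q: Q = R/(ω₀L) = 998/(1.736e+04·0.00332) = 17.32.
Step 4 — Bandwidth: Δω = ω₀/Q = 1002 rad/s; BW = Δω/(2π) = 159.5 Hz.

(a) f₀ = 2762 Hz  (b) Q = 17.32  (c) BW = 159.5 Hz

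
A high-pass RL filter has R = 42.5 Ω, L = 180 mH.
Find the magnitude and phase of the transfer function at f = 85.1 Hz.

Step 1 — Angular frequency: ω = 2π·85.1 = 534.7 rad/s.
Step 2 — Transfer function: H(jω) = jωL/(R + jωL).
Step 3 — Numerator jωL = j·96.25; denominator R + jωL = 42.5 + j96.25.
Step 4 — H = 0.8368 + j0.3695.
Step 5 — Magnitude: |H| = 0.9148 (-0.8 dB); phase: φ = 23.8°.

|H| = 0.9148 (-0.8 dB), φ = 23.8°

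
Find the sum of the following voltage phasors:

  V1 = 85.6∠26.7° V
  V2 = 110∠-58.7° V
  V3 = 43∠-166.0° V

Step 1 — Convert each phasor to rectangular form:
  V1 = 85.6·(cos(26.7°) + j·sin(26.7°)) = 76.47 + j38.46 V
  V2 = 110·(cos(-58.7°) + j·sin(-58.7°)) = 57.15 - j93.99 V
  V3 = 43·(cos(-166.0°) + j·sin(-166.0°)) = -41.72 - j10.4 V
Step 2 — Sum components: V_total = 91.9 - j65.93 V.
Step 3 — Convert to polar: |V_total| = 113.1 V, ∠V_total = -35.7°.

V_total = 113.1∠-35.7° V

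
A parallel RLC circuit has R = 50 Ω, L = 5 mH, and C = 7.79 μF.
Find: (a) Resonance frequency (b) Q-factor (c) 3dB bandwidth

Step 1 — Resonance: ω₀ = 1/√(LC) = 1/√(0.005·7.79e-06) = 5067 rad/s.
Step 2 — f₀ = ω₀/(2π) = 806.4 Hz.
Step 3 — Parallel Q: Q = R/(ω₀L) = 50/(5067·0.005) = 1.974.
Step 4 — Bandwidth: Δω = ω₀/Q = 2567 rad/s; BW = Δω/(2π) = 408.6 Hz.

(a) f₀ = 806.4 Hz  (b) Q = 1.974  (c) BW = 408.6 Hz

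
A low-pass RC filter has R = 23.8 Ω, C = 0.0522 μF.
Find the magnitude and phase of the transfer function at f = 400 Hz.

Step 1 — Angular frequency: ω = 2π·400 = 2513 rad/s.
Step 2 — Transfer function: H(jω) = 1/(1 + jωRC).
Step 3 — Denominator: 1 + jωRC = 1 + j·2513·23.8·5.22e-08 = 1 + j0.003122.
Step 4 — H = 1 - j0.003122.
Step 5 — Magnitude: |H| = 1 (-0.0 dB); phase: φ = -0.2°.

|H| = 1 (-0.0 dB), φ = -0.2°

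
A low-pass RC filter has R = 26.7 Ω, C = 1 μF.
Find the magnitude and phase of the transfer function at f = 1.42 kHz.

Step 1 — Angular frequency: ω = 2π·1420 = 8922 rad/s.
Step 2 — Transfer function: H(jω) = 1/(1 + jωRC).
Step 3 — Denominator: 1 + jωRC = 1 + j·8922·26.7·1e-06 = 1 + j0.2382.
Step 4 — H = 0.9463 - j0.2254.
Step 5 — Magnitude: |H| = 0.9728 (-0.2 dB); phase: φ = -13.4°.

|H| = 0.9728 (-0.2 dB), φ = -13.4°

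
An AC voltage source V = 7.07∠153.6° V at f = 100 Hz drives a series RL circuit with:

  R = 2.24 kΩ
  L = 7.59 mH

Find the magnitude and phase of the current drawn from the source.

Step 1 — Angular frequency: ω = 2π·f = 2π·100 = 628.3 rad/s.
Step 2 — Component impedances:
  R: Z = R = 2240 Ω
  L: Z = jωL = j·628.3·0.00759 = 0 + j4.769 Ω
Step 3 — Series combination: Z_total = R + L = 2240 + j4.769 Ω = 2240∠0.1° Ω.
Step 4 — Source phasor: V = 7.07∠153.6° V = -6.333 + j3.144 V.
Step 5 — Ohm's law: I = V / Z_total = (-6.333 + j3.144) / (2240 + j4.769) = -0.002824 + j0.001409 A.
Step 6 — Convert to polar: |I| = 0.003156 A, ∠I = 153.5°.

I = 0.003156∠153.5° A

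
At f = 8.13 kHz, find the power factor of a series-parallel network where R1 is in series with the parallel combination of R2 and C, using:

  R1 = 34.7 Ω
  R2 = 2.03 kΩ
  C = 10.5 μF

Step 1 — Angular frequency: ω = 2π·f = 2π·8130 = 5.108e+04 rad/s.
Step 2 — Component impedances:
  R1: Z = R = 34.7 Ω
  R2: Z = R = 2030 Ω
  C: Z = 1/(jωC) = -j/(ω·C) = 0 - j1.864 Ω
Step 3 — Parallel branch: R2 || C = 1/(1/R2 + 1/C) = 0.001712 - j1.864 Ω.
Step 4 — Series with R1: Z_total = R1 + (R2 || C) = 34.7 - j1.864 Ω = 34.75∠-3.1° Ω.
Step 5 — Power factor: PF = cos(φ) = Re(Z)/|Z| = 34.7/34.75 = 0.9986.
Step 6 — Type: Im(Z) = -1.864 ⇒ leading (phase φ = -3.1°).

PF = 0.9986 (leading, φ = -3.1°)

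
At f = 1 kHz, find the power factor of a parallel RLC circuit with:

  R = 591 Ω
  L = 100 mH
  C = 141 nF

Step 1 — Angular frequency: ω = 2π·f = 2π·1000 = 6283 rad/s.
Step 2 — Component impedances:
  R: Z = R = 591 Ω
  L: Z = jωL = j·6283·0.1 = 0 + j628.3 Ω
  C: Z = 1/(jωC) = -j/(ω·C) = 0 - j1129 Ω
Step 3 — Parallel combination: 1/Z_total = 1/R + 1/L + 1/C; Z_total = 503.4 + j209.9 Ω = 545.5∠22.6° Ω.
Step 4 — Power factor: PF = cos(φ) = Re(Z)/|Z| = 503.45/545.47 = 0.923.
Step 5 — Type: Im(Z) = 209.9 ⇒ lagging (phase φ = 22.6°).

PF = 0.923 (lagging, φ = 22.6°)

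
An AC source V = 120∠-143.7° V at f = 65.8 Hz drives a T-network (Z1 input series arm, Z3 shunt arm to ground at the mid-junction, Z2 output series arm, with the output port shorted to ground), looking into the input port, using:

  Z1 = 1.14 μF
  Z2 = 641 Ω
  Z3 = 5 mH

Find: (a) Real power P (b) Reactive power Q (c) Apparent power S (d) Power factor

Step 1 — Angular frequency: ω = 2π·f = 2π·65.8 = 413.4 rad/s.
Step 2 — Component impedances:
  Z1: Z = 1/(jωC) = -j/(ω·C) = 0 - j2122 Ω
  Z2: Z = R = 641 Ω
  Z3: Z = jωL = j·413.4·0.005 = 0 + j2.067 Ω
Step 3 — With the output port shorted to ground, the output series arm Z2 runs from the junction to ground; the shunt arm Z3 also runs from the junction to ground. They appear in parallel: Z3 || Z2 = 0.006666 + j2.067 Ω.
Step 4 — Series with input arm Z1: Z_in = Z1 + (Z3 || Z2) = 0.006666 - j2120 Ω = 2120∠-90.0° Ω.
Step 5 — Source phasor: V = 120∠-143.7° V = -96.71 - j71.04 V.
Step 6 — Current: I = V / Z = 0.03352 - j0.04563 A = 0.05661∠-53.7° A.
Step 7 — Complex power: S = V·I* = 2.137e-05 - j6.794 VA.
Step 8 — Real power: P = Re(S) = 2.137e-05 W.
Step 9 — Reactive power: Q = Im(S) = -6.794 VAR.
Step 10 — Apparent power: |S| = 6.794 VA.
Step 11 — Power factor: PF = P/|S| = 3.145e-06 (leading).

(a) P = 2.137e-05 W  (b) Q = -6.794 VAR  (c) S = 6.794 VA  (d) PF = 3.145e-06 (leading)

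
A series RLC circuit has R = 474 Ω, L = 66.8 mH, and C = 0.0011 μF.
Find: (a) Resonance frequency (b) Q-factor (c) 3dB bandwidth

Step 1 — Resonance condition Im(Z)=0 gives ω₀ = 1/√(LC).
Step 2 — ω₀ = 1/√(0.0668·1.1e-09) = 1.167e+05 rad/s.
Step 3 — f₀ = ω₀/(2π) = 1.857e+04 Hz.
Step 4 — Series Q: Q = ω₀L/R = 1.167e+05·0.0668/474 = 16.44.
Step 5 — 3dB bandwidth: Δω = ω₀/Q = 7096 rad/s; BW = Δω/(2π) = 1129 Hz.

(a) f₀ = 1.857e+04 Hz  (b) Q = 16.44  (c) BW = 1129 Hz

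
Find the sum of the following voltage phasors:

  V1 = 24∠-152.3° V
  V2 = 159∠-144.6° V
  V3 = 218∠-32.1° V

Step 1 — Convert each phasor to rectangular form:
  V1 = 24·(cos(-152.3°) + j·sin(-152.3°)) = -21.25 - j11.16 V
  V2 = 159·(cos(-144.6°) + j·sin(-144.6°)) = -129.6 - j92.11 V
  V3 = 218·(cos(-32.1°) + j·sin(-32.1°)) = 184.7 - j115.8 V
Step 2 — Sum components: V_total = 33.82 - j219.1 V.
Step 3 — Convert to polar: |V_total| = 221.7 V, ∠V_total = -81.2°.

V_total = 221.7∠-81.2° V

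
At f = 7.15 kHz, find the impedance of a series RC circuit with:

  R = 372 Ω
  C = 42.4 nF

Step 1 — Angular frequency: ω = 2π·f = 2π·7150 = 4.492e+04 rad/s.
Step 2 — Component impedances:
  R: Z = R = 372 Ω
  C: Z = 1/(jωC) = -j/(ω·C) = 0 - j525 Ω
Step 3 — Series combination: Z_total = R + C = 372 - j525 Ω = 643.4∠-54.7° Ω.

Z = 372 - j525 Ω = 643.4∠-54.7° Ω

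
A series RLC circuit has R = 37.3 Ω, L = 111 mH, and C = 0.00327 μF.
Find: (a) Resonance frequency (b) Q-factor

Step 1 — Resonance condition Im(Z)=0 gives ω₀ = 1/√(LC).
Step 2 — ω₀ = 1/√(0.111·3.27e-09) = 5.249e+04 rad/s.
Step 3 — f₀ = ω₀/(2π) = 8354 Hz.
Step 4 — Series Q: Q = ω₀L/R = 5.249e+04·0.111/37.3 = 156.2.

(a) f₀ = 8354 Hz  (b) Q = 156.2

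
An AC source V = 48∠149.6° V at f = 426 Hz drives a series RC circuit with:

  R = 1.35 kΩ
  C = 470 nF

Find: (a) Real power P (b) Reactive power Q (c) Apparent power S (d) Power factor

Step 1 — Angular frequency: ω = 2π·f = 2π·426 = 2677 rad/s.
Step 2 — Component impedances:
  R: Z = R = 1350 Ω
  C: Z = 1/(jωC) = -j/(ω·C) = 0 - j794.9 Ω
Step 3 — Series combination: Z_total = R + C = 1350 - j794.9 Ω = 1567∠-30.5° Ω.
Step 4 — Source phasor: V = 48∠149.6° V = -41.4 + j24.29 V.
Step 5 — Current: I = V / Z = -0.03064 - j4.824e-05 A = 0.03064∠-179.9° A.
Step 6 — Complex power: S = V·I* = 1.267 - j0.7462 VA.
Step 7 — Real power: P = Re(S) = 1.267 W.
Step 8 — Reactive power: Q = Im(S) = -0.7462 VAR.
Step 9 — Apparent power: |S| = 1.471 VA.
Step 10 — Power factor: PF = P/|S| = 0.8617 (leading).

(a) P = 1.267 W  (b) Q = -0.7462 VAR  (c) S = 1.471 VA  (d) PF = 0.8617 (leading)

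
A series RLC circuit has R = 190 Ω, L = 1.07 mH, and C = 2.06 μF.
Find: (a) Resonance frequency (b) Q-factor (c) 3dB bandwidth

Step 1 — Resonance: ω₀ = 1/√(LC) = 1/√(0.00107·2.06e-06) = 2.13e+04 rad/s.
Step 2 — f₀ = ω₀/(2π) = 3390 Hz.
Step 3 — Series Q: Q = ω₀L/R = 2.13e+04·0.00107/190 = 0.12.
Step 4 — Bandwidth: Δω = ω₀/Q = 1.776e+05 rad/s; BW = Δω/(2π) = 2.826e+04 Hz.

(a) f₀ = 3390 Hz  (b) Q = 0.12  (c) BW = 2.826e+04 Hz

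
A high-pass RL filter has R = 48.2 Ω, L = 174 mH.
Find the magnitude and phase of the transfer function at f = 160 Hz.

Step 1 — Angular frequency: ω = 2π·160 = 1005 rad/s.
Step 2 — Transfer function: H(jω) = jωL/(R + jωL).
Step 3 — Numerator jωL = j·174.9; denominator R + jωL = 48.2 + j174.9.
Step 4 — H = 0.9294 + j0.2561.
Step 5 — Magnitude: |H| = 0.9641 (-0.3 dB); phase: φ = 15.4°.

|H| = 0.9641 (-0.3 dB), φ = 15.4°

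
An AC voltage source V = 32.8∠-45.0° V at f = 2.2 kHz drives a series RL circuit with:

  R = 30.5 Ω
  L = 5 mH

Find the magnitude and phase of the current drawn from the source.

Step 1 — Angular frequency: ω = 2π·f = 2π·2200 = 1.382e+04 rad/s.
Step 2 — Component impedances:
  R: Z = R = 30.5 Ω
  L: Z = jωL = j·1.382e+04·0.005 = 0 + j69.12 Ω
Step 3 — Series combination: Z_total = R + L = 30.5 + j69.12 Ω = 75.55∠66.2° Ω.
Step 4 — Source phasor: V = 32.8∠-45.0° V = 23.19 - j23.19 V.
Step 5 — Ohm's law: I = V / Z_total = (23.19 - j23.19) / (30.5 + j69.12) = -0.1569 - j0.4048 A.
Step 6 — Convert to polar: |I| = 0.4342 A, ∠I = -111.2°.

I = 0.4342∠-111.2° A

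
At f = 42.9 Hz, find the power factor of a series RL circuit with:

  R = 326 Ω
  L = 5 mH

Step 1 — Angular frequency: ω = 2π·f = 2π·42.9 = 269.5 rad/s.
Step 2 — Component impedances:
  R: Z = R = 326 Ω
  L: Z = jωL = j·269.5·0.005 = 0 + j1.348 Ω
Step 3 — Series combination: Z_total = R + L = 326 + j1.348 Ω = 326∠0.2° Ω.
Step 4 — Power factor: PF = cos(φ) = Re(Z)/|Z| = 326/326 = 1.
Step 5 — Type: Im(Z) = 1.348 ⇒ lagging (phase φ = 0.2°).

PF = 1 (lagging, φ = 0.2°)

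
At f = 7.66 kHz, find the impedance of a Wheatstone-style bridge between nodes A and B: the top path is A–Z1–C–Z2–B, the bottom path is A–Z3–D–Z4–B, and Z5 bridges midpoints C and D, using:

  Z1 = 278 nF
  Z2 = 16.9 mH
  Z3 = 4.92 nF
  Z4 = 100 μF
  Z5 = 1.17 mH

Step 1 — Angular frequency: ω = 2π·f = 2π·7660 = 4.813e+04 rad/s.
Step 2 — Component impedances:
  Z1: Z = 1/(jωC) = -j/(ω·C) = 0 - j74.74 Ω
  Z2: Z = jωL = j·4.813e+04·0.0169 = 0 + j813.4 Ω
  Z3: Z = 1/(jωC) = -j/(ω·C) = 0 - j4223 Ω
  Z4: Z = 1/(jωC) = -j/(ω·C) = 0 - j0.2078 Ω
  Z5: Z = jωL = j·4.813e+04·0.00117 = 0 + j56.31 Ω
Step 3 — Bridge requires nodal analysis (the Z5 bridge couples midpoints C and D, so the two paths cannot be reduced to a simple series/parallel combination). Setting node B to ground and injecting 1 A at node A, the 3-node admittance system at A, C, D solves to V_A = Z_AB = 0 - j22.14 Ω = 22.14∠-90.0° Ω.

Z = 0 - j22.14 Ω = 22.14∠-90.0° Ω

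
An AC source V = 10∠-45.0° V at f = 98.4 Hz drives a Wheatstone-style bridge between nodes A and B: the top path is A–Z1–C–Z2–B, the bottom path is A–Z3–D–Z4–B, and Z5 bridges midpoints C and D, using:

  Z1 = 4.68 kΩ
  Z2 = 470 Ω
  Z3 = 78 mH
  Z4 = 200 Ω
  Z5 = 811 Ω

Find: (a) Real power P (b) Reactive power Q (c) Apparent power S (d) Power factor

Step 1 — Angular frequency: ω = 2π·f = 2π·98.4 = 618.3 rad/s.
Step 2 — Component impedances:
  Z1: Z = R = 4680 Ω
  Z2: Z = R = 470 Ω
  Z3: Z = jωL = j·618.3·0.078 = 0 + j48.22 Ω
  Z4: Z = R = 200 Ω
  Z5: Z = R = 811 Ω
Step 3 — Bridge requires nodal analysis (the Z5 bridge couples midpoints C and D, so the two paths cannot be reduced to a simple series/parallel combination). Setting node B to ground and injecting 1 A at node A, the 3-node admittance system at A, C, D solves to V_A = Z_AB = 171.1 + j46.15 Ω = 177.2∠15.1° Ω.
Step 4 — Source phasor: V = 10∠-45.0° V = 7.071 - j7.071 V.
Step 5 — Current: I = V / Z = 0.02814 - j0.04893 A = 0.05644∠-60.1° A.
Step 6 — Complex power: S = V·I* = 0.5449 + j0.147 VA.
Step 7 — Real power: P = Re(S) = 0.5449 W.
Step 8 — Reactive power: Q = Im(S) = 0.147 VAR.
Step 9 — Apparent power: |S| = 0.5644 VA.
Step 10 — Power factor: PF = P/|S| = 0.9655 (lagging).

(a) P = 0.5449 W  (b) Q = 0.147 VAR  (c) S = 0.5644 VA  (d) PF = 0.9655 (lagging)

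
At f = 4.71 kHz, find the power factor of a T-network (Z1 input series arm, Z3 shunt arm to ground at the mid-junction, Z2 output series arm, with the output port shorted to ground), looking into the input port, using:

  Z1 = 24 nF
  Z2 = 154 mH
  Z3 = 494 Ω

Step 1 — Angular frequency: ω = 2π·f = 2π·4710 = 2.959e+04 rad/s.
Step 2 — Component impedances:
  Z1: Z = 1/(jωC) = -j/(ω·C) = 0 - j1408 Ω
  Z2: Z = jωL = j·2.959e+04·0.154 = 0 + j4557 Ω
  Z3: Z = R = 494 Ω
Step 3 — With the output port shorted to ground, the output series arm Z2 runs from the junction to ground; the shunt arm Z3 also runs from the junction to ground. They appear in parallel: Z3 || Z2 = 488.3 + j52.92 Ω.
Step 4 — Series with input arm Z1: Z_in = Z1 + (Z3 || Z2) = 488.3 - j1355 Ω = 1440∠-70.2° Ω.
Step 5 — Power factor: PF = cos(φ) = Re(Z)/|Z| = 488.26/1440.3 = 0.339.
Step 6 — Type: Im(Z) = -1355 ⇒ leading (phase φ = -70.2°).

PF = 0.339 (leading, φ = -70.2°)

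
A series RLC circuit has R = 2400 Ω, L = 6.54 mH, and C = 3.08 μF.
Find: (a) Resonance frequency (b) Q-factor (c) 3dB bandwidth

Step 1 — Resonance: ω₀ = 1/√(LC) = 1/√(0.00654·3.08e-06) = 7046 rad/s.
Step 2 — f₀ = ω₀/(2π) = 1121 Hz.
Step 3 — Series Q: Q = ω₀L/R = 7046·0.00654/2400 = 0.0192.
Step 4 — Bandwidth: Δω = ω₀/Q = 3.67e+05 rad/s; BW = Δω/(2π) = 5.841e+04 Hz.

(a) f₀ = 1121 Hz  (b) Q = 0.0192  (c) BW = 5.841e+04 Hz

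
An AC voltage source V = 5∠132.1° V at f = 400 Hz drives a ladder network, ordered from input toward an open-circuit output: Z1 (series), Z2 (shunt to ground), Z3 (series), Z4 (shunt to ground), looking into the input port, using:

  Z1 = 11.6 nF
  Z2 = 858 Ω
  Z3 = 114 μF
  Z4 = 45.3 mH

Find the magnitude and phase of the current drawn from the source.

Step 1 — Angular frequency: ω = 2π·f = 2π·400 = 2513 rad/s.
Step 2 — Component impedances:
  Z1: Z = 1/(jωC) = -j/(ω·C) = 0 - j3.43e+04 Ω
  Z2: Z = R = 858 Ω
  Z3: Z = 1/(jωC) = -j/(ω·C) = 0 - j3.49 Ω
  Z4: Z = jωL = j·2513·0.0453 = 0 + j113.9 Ω
Step 3 — Ladder network (open output): work backward from the far end, alternating series and parallel combinations. Z_in = 13.96 - j3.419e+04 Ω = 3.419e+04∠-90.0° Ω.
Step 4 — Source phasor: V = 5∠132.1° V = -3.352 + j3.71 V.
Step 5 — Ohm's law: I = V / Z_total = (-3.352 + j3.71) / (13.96 - j3.419e+04) = -0.0001085 - j9.799e-05 A.
Step 6 — Convert to polar: |I| = 0.0001462 A, ∠I = -137.9°.

I = 0.0001462∠-137.9° A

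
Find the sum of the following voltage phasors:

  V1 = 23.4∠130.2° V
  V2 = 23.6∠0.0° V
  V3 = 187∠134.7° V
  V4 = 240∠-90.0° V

Step 1 — Convert each phasor to rectangular form:
  V1 = 23.4·(cos(130.2°) + j·sin(130.2°)) = -15.1 + j17.87 V
  V2 = 23.6·(cos(0.0°) + j·sin(0.0°)) = 23.6 V
  V3 = 187·(cos(134.7°) + j·sin(134.7°)) = -131.5 + j132.9 V
  V4 = 240·(cos(-90.0°) + j·sin(-90.0°)) = 0 - j240 V
Step 2 — Sum components: V_total = -123 - j89.21 V.
Step 3 — Convert to polar: |V_total| = 152 V, ∠V_total = -144.1°.

V_total = 152∠-144.1° V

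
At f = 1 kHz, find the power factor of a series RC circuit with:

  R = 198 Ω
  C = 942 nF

Step 1 — Angular frequency: ω = 2π·f = 2π·1000 = 6283 rad/s.
Step 2 — Component impedances:
  R: Z = R = 198 Ω
  C: Z = 1/(jωC) = -j/(ω·C) = 0 - j169 Ω
Step 3 — Series combination: Z_total = R + C = 198 - j169 Ω = 260.3∠-40.5° Ω.
Step 4 — Power factor: PF = cos(φ) = Re(Z)/|Z| = 198/260.3 = 0.7607.
Step 5 — Type: Im(Z) = -169 ⇒ leading (phase φ = -40.5°).

PF = 0.7607 (leading, φ = -40.5°)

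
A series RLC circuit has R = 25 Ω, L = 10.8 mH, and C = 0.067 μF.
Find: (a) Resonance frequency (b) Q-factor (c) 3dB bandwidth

Step 1 — Resonance: ω₀ = 1/√(LC) = 1/√(0.0108·6.7e-08) = 3.717e+04 rad/s.
Step 2 — f₀ = ω₀/(2π) = 5917 Hz.
Step 3 — Series Q: Q = ω₀L/R = 3.717e+04·0.0108/25 = 16.06.
Step 4 — Bandwidth: Δω = ω₀/Q = 2315 rad/s; BW = Δω/(2π) = 368.4 Hz.

(a) f₀ = 5917 Hz  (b) Q = 16.06  (c) BW = 368.4 Hz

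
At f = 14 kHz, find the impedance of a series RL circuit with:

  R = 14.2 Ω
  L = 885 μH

Step 1 — Angular frequency: ω = 2π·f = 2π·1.4e+04 = 8.796e+04 rad/s.
Step 2 — Component impedances:
  R: Z = R = 14.2 Ω
  L: Z = jωL = j·8.796e+04·0.000885 = 0 + j77.85 Ω
Step 3 — Series combination: Z_total = R + L = 14.2 + j77.85 Ω = 79.13∠79.7° Ω.

Z = 14.2 + j77.85 Ω = 79.13∠79.7° Ω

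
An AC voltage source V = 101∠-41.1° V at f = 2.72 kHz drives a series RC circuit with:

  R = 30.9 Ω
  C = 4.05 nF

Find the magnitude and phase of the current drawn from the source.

Step 1 — Angular frequency: ω = 2π·f = 2π·2720 = 1.709e+04 rad/s.
Step 2 — Component impedances:
  R: Z = R = 30.9 Ω
  C: Z = 1/(jωC) = -j/(ω·C) = 0 - j1.445e+04 Ω
Step 3 — Series combination: Z_total = R + C = 30.9 - j1.445e+04 Ω = 1.445e+04∠-89.9° Ω.
Step 4 — Source phasor: V = 101∠-41.1° V = 76.11 - j66.39 V.
Step 5 — Ohm's law: I = V / Z_total = (76.11 - j66.39) / (30.9 - j1.445e+04) = 0.004607 + j0.005258 A.
Step 6 — Convert to polar: |I| = 0.006991 A, ∠I = 48.8°.

I = 0.006991∠48.8° A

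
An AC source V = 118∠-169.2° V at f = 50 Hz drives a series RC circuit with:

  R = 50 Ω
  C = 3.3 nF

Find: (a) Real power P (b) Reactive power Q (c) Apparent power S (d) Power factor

Step 1 — Angular frequency: ω = 2π·f = 2π·50 = 314.2 rad/s.
Step 2 — Component impedances:
  R: Z = R = 50 Ω
  C: Z = 1/(jωC) = -j/(ω·C) = 0 - j9.646e+05 Ω
Step 3 — Series combination: Z_total = R + C = 50 - j9.646e+05 Ω = 9.646e+05∠-90.0° Ω.
Step 4 — Source phasor: V = 118∠-169.2° V = -115.9 - j22.11 V.
Step 5 — Current: I = V / Z = 2.292e-05 - j0.0001202 A = 0.0001223∠-79.2° A.
Step 6 — Complex power: S = V·I* = 7.483e-07 - j0.01444 VA.
Step 7 — Real power: P = Re(S) = 7.483e-07 W.
Step 8 — Reactive power: Q = Im(S) = -0.01444 VAR.
Step 9 — Apparent power: |S| = 0.01444 VA.
Step 10 — Power factor: PF = P/|S| = 5.184e-05 (leading).

(a) P = 7.483e-07 W  (b) Q = -0.01444 VAR  (c) S = 0.01444 VA  (d) PF = 5.184e-05 (leading)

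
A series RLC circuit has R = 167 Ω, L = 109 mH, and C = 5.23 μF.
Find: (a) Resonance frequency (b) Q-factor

Step 1 — Resonance condition Im(Z)=0 gives ω₀ = 1/√(LC).
Step 2 — ω₀ = 1/√(0.109·5.23e-06) = 1324 rad/s.
Step 3 — f₀ = ω₀/(2π) = 210.8 Hz.
Step 4 — Series Q: Q = ω₀L/R = 1324·0.109/167 = 0.8645.

(a) f₀ = 210.8 Hz  (b) Q = 0.8645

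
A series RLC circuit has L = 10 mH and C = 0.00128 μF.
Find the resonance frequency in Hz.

Step 1 — Resonance condition Im(Z)=0 gives ω₀ = 1/√(LC).
Step 2 — ω₀ = 1/√(0.01·1.28e-09) = 2.795e+05 rad/s.
Step 3 — f₀ = ω₀/(2π) = 4.449e+04 Hz.

f₀ = 4.449e+04 Hz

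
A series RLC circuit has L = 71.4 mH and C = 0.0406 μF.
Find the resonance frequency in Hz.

Step 1 — Resonance condition Im(Z)=0 gives ω₀ = 1/√(LC).
Step 2 — ω₀ = 1/√(0.0714·4.06e-08) = 1.857e+04 rad/s.
Step 3 — f₀ = ω₀/(2π) = 2956 Hz.

f₀ = 2956 Hz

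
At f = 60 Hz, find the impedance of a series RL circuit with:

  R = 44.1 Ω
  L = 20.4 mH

Step 1 — Angular frequency: ω = 2π·f = 2π·60 = 377 rad/s.
Step 2 — Component impedances:
  R: Z = R = 44.1 Ω
  L: Z = jωL = j·377·0.0204 = 0 + j7.691 Ω
Step 3 — Series combination: Z_total = R + L = 44.1 + j7.691 Ω = 44.77∠9.9° Ω.

Z = 44.1 + j7.691 Ω = 44.77∠9.9° Ω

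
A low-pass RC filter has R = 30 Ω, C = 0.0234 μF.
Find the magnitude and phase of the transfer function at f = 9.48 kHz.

Step 1 — Angular frequency: ω = 2π·9480 = 5.956e+04 rad/s.
Step 2 — Transfer function: H(jω) = 1/(1 + jωRC).
Step 3 — Denominator: 1 + jωRC = 1 + j·5.956e+04·30·2.34e-08 = 1 + j0.04181.
Step 4 — H = 0.9983 - j0.04174.
Step 5 — Magnitude: |H| = 0.9991 (-0.0 dB); phase: φ = -2.4°.

|H| = 0.9991 (-0.0 dB), φ = -2.4°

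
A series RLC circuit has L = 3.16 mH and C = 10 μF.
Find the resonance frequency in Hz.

Step 1 — Resonance condition Im(Z)=0 gives ω₀ = 1/√(LC).
Step 2 — ω₀ = 1/√(0.00316·1e-05) = 5625 rad/s.
Step 3 — f₀ = ω₀/(2π) = 895.3 Hz.

f₀ = 895.3 Hz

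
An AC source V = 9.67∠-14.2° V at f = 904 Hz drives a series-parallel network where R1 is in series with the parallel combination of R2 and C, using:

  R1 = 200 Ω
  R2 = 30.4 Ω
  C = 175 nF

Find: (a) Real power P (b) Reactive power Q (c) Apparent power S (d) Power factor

Step 1 — Angular frequency: ω = 2π·f = 2π·904 = 5680 rad/s.
Step 2 — Component impedances:
  R1: Z = R = 200 Ω
  R2: Z = R = 30.4 Ω
  C: Z = 1/(jωC) = -j/(ω·C) = 0 - j1006 Ω
Step 3 — Parallel branch: R2 || C = 1/(1/R2 + 1/C) = 30.37 - j0.9178 Ω.
Step 4 — Series with R1: Z_total = R1 + (R2 || C) = 230.4 - j0.9178 Ω = 230.4∠-0.2° Ω.
Step 5 — Source phasor: V = 9.67∠-14.2° V = 9.375 - j2.372 V.
Step 6 — Current: I = V / Z = 0.04073 - j0.01013 A = 0.04198∠-14.0° A.
Step 7 — Complex power: S = V·I* = 0.4059 - j0.001617 VA.
Step 8 — Real power: P = Re(S) = 0.4059 W.
Step 9 — Reactive power: Q = Im(S) = -0.001617 VAR.
Step 10 — Apparent power: |S| = 0.4059 VA.
Step 11 — Power factor: PF = P/|S| = 1 (leading).

(a) P = 0.4059 W  (b) Q = -0.001617 VAR  (c) S = 0.4059 VA  (d) PF = 1 (leading)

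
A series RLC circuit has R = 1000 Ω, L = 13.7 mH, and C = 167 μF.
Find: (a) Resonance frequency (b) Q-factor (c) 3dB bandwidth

Step 1 — Resonance condition Im(Z)=0 gives ω₀ = 1/√(LC).
Step 2 — ω₀ = 1/√(0.0137·0.000167) = 661.1 rad/s.
Step 3 — f₀ = ω₀/(2π) = 105.2 Hz.
Step 4 — Series Q: Q = ω₀L/R = 661.1·0.0137/1000 = 0.009057.
Step 5 — 3dB bandwidth: Δω = ω₀/Q = 7.299e+04 rad/s; BW = Δω/(2π) = 1.162e+04 Hz.

(a) f₀ = 105.2 Hz  (b) Q = 0.009057  (c) BW = 1.162e+04 Hz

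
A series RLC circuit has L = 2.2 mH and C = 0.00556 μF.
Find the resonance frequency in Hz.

Step 1 — Resonance condition Im(Z)=0 gives ω₀ = 1/√(LC).
Step 2 — ω₀ = 1/√(0.0022·5.56e-09) = 2.859e+05 rad/s.
Step 3 — f₀ = ω₀/(2π) = 4.551e+04 Hz.

f₀ = 4.551e+04 Hz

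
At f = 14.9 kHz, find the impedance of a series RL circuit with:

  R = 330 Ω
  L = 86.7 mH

Step 1 — Angular frequency: ω = 2π·f = 2π·1.49e+04 = 9.362e+04 rad/s.
Step 2 — Component impedances:
  R: Z = R = 330 Ω
  L: Z = jωL = j·9.362e+04·0.0867 = 0 + j8117 Ω
Step 3 — Series combination: Z_total = R + L = 330 + j8117 Ω = 8124∠87.7° Ω.

Z = 330 + j8117 Ω = 8124∠87.7° Ω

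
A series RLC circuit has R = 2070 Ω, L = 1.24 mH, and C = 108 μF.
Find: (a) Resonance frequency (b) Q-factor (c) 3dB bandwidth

Step 1 — Resonance condition Im(Z)=0 gives ω₀ = 1/√(LC).
Step 2 — ω₀ = 1/√(0.00124·0.000108) = 2733 rad/s.
Step 3 — f₀ = ω₀/(2π) = 434.9 Hz.
Step 4 — Series Q: Q = ω₀L/R = 2733·0.00124/2070 = 0.001637.
Step 5 — 3dB bandwidth: Δω = ω₀/Q = 1.669e+06 rad/s; BW = Δω/(2π) = 2.657e+05 Hz.

(a) f₀ = 434.9 Hz  (b) Q = 0.001637  (c) BW = 2.657e+05 Hz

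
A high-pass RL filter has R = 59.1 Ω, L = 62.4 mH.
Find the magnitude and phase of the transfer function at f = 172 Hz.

Step 1 — Angular frequency: ω = 2π·172 = 1081 rad/s.
Step 2 — Transfer function: H(jω) = jωL/(R + jωL).
Step 3 — Numerator jωL = j·67.44; denominator R + jωL = 59.1 + j67.44.
Step 4 — H = 0.5656 + j0.4957.
Step 5 — Magnitude: |H| = 0.7521 (-2.5 dB); phase: φ = 41.2°.

|H| = 0.7521 (-2.5 dB), φ = 41.2°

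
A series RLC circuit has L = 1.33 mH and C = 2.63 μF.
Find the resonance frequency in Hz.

Step 1 — Resonance condition Im(Z)=0 gives ω₀ = 1/√(LC).
Step 2 — ω₀ = 1/√(0.00133·2.63e-06) = 1.691e+04 rad/s.
Step 3 — f₀ = ω₀/(2π) = 2691 Hz.

f₀ = 2691 Hz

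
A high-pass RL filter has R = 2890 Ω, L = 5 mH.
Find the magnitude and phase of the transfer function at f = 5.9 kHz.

Step 1 — Angular frequency: ω = 2π·5900 = 3.707e+04 rad/s.
Step 2 — Transfer function: H(jω) = jωL/(R + jωL).
Step 3 — Numerator jωL = j·185.4; denominator R + jωL = 2890 + j185.4.
Step 4 — H = 0.004097 + j0.06387.
Step 5 — Magnitude: |H| = 0.064 (-23.9 dB); phase: φ = 86.3°.

|H| = 0.064 (-23.9 dB), φ = 86.3°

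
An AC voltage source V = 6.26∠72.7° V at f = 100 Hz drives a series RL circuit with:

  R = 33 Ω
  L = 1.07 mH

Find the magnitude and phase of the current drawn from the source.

Step 1 — Angular frequency: ω = 2π·f = 2π·100 = 628.3 rad/s.
Step 2 — Component impedances:
  R: Z = R = 33 Ω
  L: Z = jωL = j·628.3·0.00107 = 0 + j0.6723 Ω
Step 3 — Series combination: Z_total = R + L = 33 + j0.6723 Ω = 33.01∠1.2° Ω.
Step 4 — Source phasor: V = 6.26∠72.7° V = 1.862 + j5.977 V.
Step 5 — Ohm's law: I = V / Z_total = (1.862 + j5.977) / (33 + j0.6723) = 0.06008 + j0.1799 A.
Step 6 — Convert to polar: |I| = 0.1897 A, ∠I = 71.5°.

I = 0.1897∠71.5° A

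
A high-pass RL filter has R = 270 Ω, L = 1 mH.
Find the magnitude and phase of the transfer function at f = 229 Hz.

Step 1 — Angular frequency: ω = 2π·229 = 1439 rad/s.
Step 2 — Transfer function: H(jω) = jωL/(R + jωL).
Step 3 — Numerator jωL = j·1.439; denominator R + jωL = 270 + j1.439.
Step 4 — H = 2.84e-05 + j0.005329.
Step 5 — Magnitude: |H| = 0.005329 (-45.5 dB); phase: φ = 89.7°.

|H| = 0.005329 (-45.5 dB), φ = 89.7°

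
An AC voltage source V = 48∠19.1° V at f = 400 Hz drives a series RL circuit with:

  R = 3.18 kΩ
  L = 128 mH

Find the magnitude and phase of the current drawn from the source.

Step 1 — Angular frequency: ω = 2π·f = 2π·400 = 2513 rad/s.
Step 2 — Component impedances:
  R: Z = R = 3180 Ω
  L: Z = jωL = j·2513·0.128 = 0 + j321.7 Ω
Step 3 — Series combination: Z_total = R + L = 3180 + j321.7 Ω = 3196∠5.8° Ω.
Step 4 — Source phasor: V = 48∠19.1° V = 45.36 + j15.71 V.
Step 5 — Ohm's law: I = V / Z_total = (45.36 + j15.71) / (3180 + j321.7) = 0.01461 + j0.003461 A.
Step 6 — Convert to polar: |I| = 0.01502 A, ∠I = 13.3°.

I = 0.01502∠13.3° A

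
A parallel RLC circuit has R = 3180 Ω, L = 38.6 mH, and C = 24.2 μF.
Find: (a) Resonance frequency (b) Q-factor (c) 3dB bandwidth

Step 1 — Resonance: ω₀ = 1/√(LC) = 1/√(0.0386·2.42e-05) = 1035 rad/s.
Step 2 — f₀ = ω₀/(2π) = 164.7 Hz.
Step 3 — Parallel Q: Q = R/(ω₀L) = 3180/(1035·0.0386) = 79.62.
Step 4 — Bandwidth: Δω = ω₀/Q = 12.99 rad/s; BW = Δω/(2π) = 2.068 Hz.

(a) f₀ = 164.7 Hz  (b) Q = 79.62  (c) BW = 2.068 Hz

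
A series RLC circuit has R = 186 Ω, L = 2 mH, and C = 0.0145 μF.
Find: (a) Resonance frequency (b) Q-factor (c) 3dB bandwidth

Step 1 — Resonance: ω₀ = 1/√(LC) = 1/√(0.002·1.45e-08) = 1.857e+05 rad/s.
Step 2 — f₀ = ω₀/(2π) = 2.955e+04 Hz.
Step 3 — Series Q: Q = ω₀L/R = 1.857e+05·0.002/186 = 1.997.
Step 4 — Bandwidth: Δω = ω₀/Q = 9.3e+04 rad/s; BW = Δω/(2π) = 1.48e+04 Hz.

(a) f₀ = 2.955e+04 Hz  (b) Q = 1.997  (c) BW = 1.48e+04 Hz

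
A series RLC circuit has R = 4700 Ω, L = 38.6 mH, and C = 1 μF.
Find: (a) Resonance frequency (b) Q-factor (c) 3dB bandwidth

Step 1 — Resonance: ω₀ = 1/√(LC) = 1/√(0.0386·1e-06) = 5090 rad/s.
Step 2 — f₀ = ω₀/(2π) = 810.1 Hz.
Step 3 — Series Q: Q = ω₀L/R = 5090·0.0386/4700 = 0.0418.
Step 4 — Bandwidth: Δω = ω₀/Q = 1.218e+05 rad/s; BW = Δω/(2π) = 1.938e+04 Hz.

(a) f₀ = 810.1 Hz  (b) Q = 0.0418  (c) BW = 1.938e+04 Hz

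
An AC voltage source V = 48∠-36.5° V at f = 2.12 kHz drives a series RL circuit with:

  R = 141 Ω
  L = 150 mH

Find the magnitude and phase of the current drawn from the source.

Step 1 — Angular frequency: ω = 2π·f = 2π·2120 = 1.332e+04 rad/s.
Step 2 — Component impedances:
  R: Z = R = 141 Ω
  L: Z = jωL = j·1.332e+04·0.15 = 0 + j1998 Ω
Step 3 — Series combination: Z_total = R + L = 141 + j1998 Ω = 2003∠86.0° Ω.
Step 4 — Source phasor: V = 48∠-36.5° V = 38.59 - j28.55 V.
Step 5 — Ohm's law: I = V / Z_total = (38.59 - j28.55) / (141 + j1998) = -0.01286 - j0.02022 A.
Step 6 — Convert to polar: |I| = 0.02396 A, ∠I = -122.5°.

I = 0.02396∠-122.5° A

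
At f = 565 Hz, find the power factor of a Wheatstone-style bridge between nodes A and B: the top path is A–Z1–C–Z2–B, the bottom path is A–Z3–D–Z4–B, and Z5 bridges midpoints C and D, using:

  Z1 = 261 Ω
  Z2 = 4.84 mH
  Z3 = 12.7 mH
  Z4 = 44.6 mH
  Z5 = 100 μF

Step 1 — Angular frequency: ω = 2π·f = 2π·565 = 3550 rad/s.
Step 2 — Component impedances:
  Z1: Z = R = 261 Ω
  Z2: Z = jωL = j·3550·0.00484 = 0 + j17.18 Ω
  Z3: Z = jωL = j·3550·0.0127 = 0 + j45.08 Ω
  Z4: Z = jωL = j·3550·0.0446 = 0 + j158.3 Ω
  Z5: Z = 1/(jωC) = -j/(ω·C) = 0 - j2.817 Ω
Step 3 — Bridge requires nodal analysis (the Z5 bridge couples midpoints C and D, so the two paths cannot be reduced to a simple series/parallel combination). Setting node B to ground and injecting 1 A at node A, the 3-node admittance system at A, C, D solves to V_A = Z_AB = 6.745 + j57.16 Ω = 57.56∠83.3° Ω.
Step 4 — Power factor: PF = cos(φ) = Re(Z)/|Z| = 6.745/57.56 = 0.1172.
Step 5 — Type: Im(Z) = 57.16 ⇒ lagging (phase φ = 83.3°).

PF = 0.1172 (lagging, φ = 83.3°)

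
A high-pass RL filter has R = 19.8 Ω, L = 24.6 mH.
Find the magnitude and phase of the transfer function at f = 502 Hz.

Step 1 — Angular frequency: ω = 2π·502 = 3154 rad/s.
Step 2 — Transfer function: H(jω) = jωL/(R + jωL).
Step 3 — Numerator jωL = j·77.59; denominator R + jωL = 19.8 + j77.59.
Step 4 — H = 0.9389 + j0.2396.
Step 5 — Magnitude: |H| = 0.969 (-0.3 dB); phase: φ = 14.3°.

|H| = 0.969 (-0.3 dB), φ = 14.3°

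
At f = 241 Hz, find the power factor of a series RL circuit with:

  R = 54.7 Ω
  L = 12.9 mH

Step 1 — Angular frequency: ω = 2π·f = 2π·241 = 1514 rad/s.
Step 2 — Component impedances:
  R: Z = R = 54.7 Ω
  L: Z = jωL = j·1514·0.0129 = 0 + j19.53 Ω
Step 3 — Series combination: Z_total = R + L = 54.7 + j19.53 Ω = 58.08∠19.7° Ω.
Step 4 — Power factor: PF = cos(φ) = Re(Z)/|Z| = 54.7/58.08 = 0.9418.
Step 5 — Type: Im(Z) = 19.53 ⇒ lagging (phase φ = 19.7°).

PF = 0.9418 (lagging, φ = 19.7°)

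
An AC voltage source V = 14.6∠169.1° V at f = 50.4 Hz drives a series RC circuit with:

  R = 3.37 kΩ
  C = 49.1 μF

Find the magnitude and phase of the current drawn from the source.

Step 1 — Angular frequency: ω = 2π·f = 2π·50.4 = 316.7 rad/s.
Step 2 — Component impedances:
  R: Z = R = 3370 Ω
  C: Z = 1/(jωC) = -j/(ω·C) = 0 - j64.31 Ω
Step 3 — Series combination: Z_total = R + C = 3370 - j64.31 Ω = 3371∠-1.1° Ω.
Step 4 — Source phasor: V = 14.6∠169.1° V = -14.34 + j2.761 V.
Step 5 — Ohm's law: I = V / Z_total = (-14.34 + j2.761) / (3370 - j64.31) = -0.004268 + j0.0007378 A.
Step 6 — Convert to polar: |I| = 0.004332 A, ∠I = 170.2°.

I = 0.004332∠170.2° A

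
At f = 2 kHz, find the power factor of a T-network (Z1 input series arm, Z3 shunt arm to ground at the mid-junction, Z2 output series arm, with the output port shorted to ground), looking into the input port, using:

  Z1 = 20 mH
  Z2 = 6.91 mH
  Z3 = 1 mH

Step 1 — Angular frequency: ω = 2π·f = 2π·2000 = 1.257e+04 rad/s.
Step 2 — Component impedances:
  Z1: Z = jωL = j·1.257e+04·0.02 = 0 + j251.3 Ω
  Z2: Z = jωL = j·1.257e+04·0.00691 = 0 + j86.83 Ω
  Z3: Z = jωL = j·1.257e+04·0.001 = 0 + j12.57 Ω
Step 3 — With the output port shorted to ground, the output series arm Z2 runs from the junction to ground; the shunt arm Z3 also runs from the junction to ground. They appear in parallel: Z3 || Z2 = 0 + j10.98 Ω.
Step 4 — Series with input arm Z1: Z_in = Z1 + (Z3 || Z2) = 0 + j262.3 Ω = 262.3∠90.0° Ω.
Step 5 — Power factor: PF = cos(φ) = Re(Z)/|Z| = 0/262.3 = 0.
Step 6 — Type: Im(Z) = 262.3 ⇒ lagging (phase φ = 90.0°).

PF = 0 (lagging, φ = 90.0°)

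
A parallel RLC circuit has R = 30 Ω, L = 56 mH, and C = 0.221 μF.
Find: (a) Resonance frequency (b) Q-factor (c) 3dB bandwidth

Step 1 — Resonance: ω₀ = 1/√(LC) = 1/√(0.056·2.21e-07) = 8989 rad/s.
Step 2 — f₀ = ω₀/(2π) = 1431 Hz.
Step 3 — Parallel Q: Q = R/(ω₀L) = 30/(8989·0.056) = 0.0596.
Step 4 — Bandwidth: Δω = ω₀/Q = 1.508e+05 rad/s; BW = Δω/(2π) = 2.401e+04 Hz.

(a) f₀ = 1431 Hz  (b) Q = 0.0596  (c) BW = 2.401e+04 Hz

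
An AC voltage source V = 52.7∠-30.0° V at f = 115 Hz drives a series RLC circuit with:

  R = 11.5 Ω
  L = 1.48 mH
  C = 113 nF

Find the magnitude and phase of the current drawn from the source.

Step 1 — Angular frequency: ω = 2π·f = 2π·115 = 722.6 rad/s.
Step 2 — Component impedances:
  R: Z = R = 11.5 Ω
  L: Z = jωL = j·722.6·0.00148 = 0 + j1.069 Ω
  C: Z = 1/(jωC) = -j/(ω·C) = 0 - j1.225e+04 Ω
Step 3 — Series combination: Z_total = R + L + C = 11.5 - j1.225e+04 Ω = 1.225e+04∠-89.9° Ω.
Step 4 — Source phasor: V = 52.7∠-30.0° V = 45.64 - j26.35 V.
Step 5 — Ohm's law: I = V / Z_total = (45.64 - j26.35) / (11.5 - j1.225e+04) = 0.002155 + j0.003725 A.
Step 6 — Convert to polar: |I| = 0.004303 A, ∠I = 59.9°.

I = 0.004303∠59.9° A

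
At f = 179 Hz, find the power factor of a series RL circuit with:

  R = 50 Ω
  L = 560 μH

Step 1 — Angular frequency: ω = 2π·f = 2π·179 = 1125 rad/s.
Step 2 — Component impedances:
  R: Z = R = 50 Ω
  L: Z = jωL = j·1125·0.00056 = 0 + j0.6298 Ω
Step 3 — Series combination: Z_total = R + L = 50 + j0.6298 Ω = 50∠0.7° Ω.
Step 4 — Power factor: PF = cos(φ) = Re(Z)/|Z| = 50/50.004 = 0.9999.
Step 5 — Type: Im(Z) = 0.6298 ⇒ lagging (phase φ = 0.7°).

PF = 0.9999 (lagging, φ = 0.7°)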